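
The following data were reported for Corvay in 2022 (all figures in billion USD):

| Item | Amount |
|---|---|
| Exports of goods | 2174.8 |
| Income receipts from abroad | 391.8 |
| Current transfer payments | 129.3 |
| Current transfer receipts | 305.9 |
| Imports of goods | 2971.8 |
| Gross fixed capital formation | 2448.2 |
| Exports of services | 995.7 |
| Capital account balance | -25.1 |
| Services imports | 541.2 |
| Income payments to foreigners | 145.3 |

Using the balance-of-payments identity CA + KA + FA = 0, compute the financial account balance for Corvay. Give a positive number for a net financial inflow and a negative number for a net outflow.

Goods balance = 2174.8 - 2971.8 = -797.0
Services balance = 995.7 - 541.2 = 454.5
Trade balance (goods + services) = -797.0 + 454.5 = -342.5
Net primary income = 391.8 - 145.3 = 246.5
Net secondary income = 305.9 - 129.3 = 176.6
Current account = -342.5 + 246.5 + 176.6 = 80.6
Financial account = -(80.6 + (-25.1)) = -55.5

-55.5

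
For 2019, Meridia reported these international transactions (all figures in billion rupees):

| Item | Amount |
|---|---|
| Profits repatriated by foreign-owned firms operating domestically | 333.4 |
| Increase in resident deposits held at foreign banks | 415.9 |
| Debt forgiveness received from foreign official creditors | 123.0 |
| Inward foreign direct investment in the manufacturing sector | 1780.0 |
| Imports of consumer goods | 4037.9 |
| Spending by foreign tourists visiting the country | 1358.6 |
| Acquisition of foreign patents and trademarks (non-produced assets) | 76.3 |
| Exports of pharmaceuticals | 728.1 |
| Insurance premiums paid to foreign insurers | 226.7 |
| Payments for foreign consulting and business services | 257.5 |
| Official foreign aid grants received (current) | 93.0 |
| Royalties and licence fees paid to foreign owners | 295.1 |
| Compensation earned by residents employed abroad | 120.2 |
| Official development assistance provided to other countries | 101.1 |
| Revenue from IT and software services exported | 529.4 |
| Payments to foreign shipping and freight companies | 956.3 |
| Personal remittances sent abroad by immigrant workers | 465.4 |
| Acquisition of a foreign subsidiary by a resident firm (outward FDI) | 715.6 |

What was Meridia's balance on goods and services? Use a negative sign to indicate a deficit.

-3157.4

Goods: -4037.9 + 728.1 = -3309.8
Services: -257.5 + 529.4 - 226.7 - 956.3 + 1358.6 - 295.1 = 152.4
Trade balance = -3309.8 + 152.4 = -3157.4
(Excluded from the trade balance — primary income: profits repatriated by foreign-owned firms operating domestically 333.4, compensation earned by residents employed abroad 120.2; financial account: increase in resident deposits held at foreign banks 415.9, inward foreign direct investment in the manufacturing sector 1780.0, acquisition of a foreign subsidiary by a resident firm (outward FDI) 715.6; capital account: debt forgiveness received from foreign official creditors 123.0, acquisition of foreign patents and trademarks (non-produced assets) 76.3; secondary income: official foreign aid grants received (current) 93.0, official development assistance provided to other countries 101.1, personal remittances sent abroad by immigrant workers 465.4.)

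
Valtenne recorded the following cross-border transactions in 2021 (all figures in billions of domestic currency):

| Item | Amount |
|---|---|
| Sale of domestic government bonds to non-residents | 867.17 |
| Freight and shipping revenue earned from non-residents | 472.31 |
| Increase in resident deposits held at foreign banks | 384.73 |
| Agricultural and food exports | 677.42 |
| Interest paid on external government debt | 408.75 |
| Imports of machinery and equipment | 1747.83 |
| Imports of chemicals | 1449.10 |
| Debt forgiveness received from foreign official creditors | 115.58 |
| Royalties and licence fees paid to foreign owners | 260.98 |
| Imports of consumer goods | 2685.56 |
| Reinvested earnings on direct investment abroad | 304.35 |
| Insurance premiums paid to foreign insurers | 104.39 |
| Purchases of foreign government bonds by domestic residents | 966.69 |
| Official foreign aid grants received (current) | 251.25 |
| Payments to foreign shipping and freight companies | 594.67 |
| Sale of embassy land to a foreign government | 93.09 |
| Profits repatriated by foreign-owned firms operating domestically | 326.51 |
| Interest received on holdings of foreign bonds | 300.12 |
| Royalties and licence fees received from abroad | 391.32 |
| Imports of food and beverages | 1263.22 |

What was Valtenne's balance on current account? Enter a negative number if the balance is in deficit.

-6444.24

Goods: -1449.10 - 1263.22 + 677.42 - 2685.56 - 1747.83 = -6468.29
Services: 391.32 - 260.98 - 594.67 + 472.31 - 104.39 = -96.41
Primary income: 300.12 - 326.51 + 304.35 - 408.75 = -130.79
Secondary income: 251.25
Current account = (-6468.29) + (-96.41) + (-130.79) + 251.25 = -6444.24
(Excluded from the current account — financial account: sale of domestic government bonds to non-residents 867.17, increase in resident deposits held at foreign banks 384.73, purchases of foreign government bonds by domestic residents 966.69; capital account: debt forgiveness received from foreign official creditors 115.58, sale of embassy land to a foreign government 93.09.)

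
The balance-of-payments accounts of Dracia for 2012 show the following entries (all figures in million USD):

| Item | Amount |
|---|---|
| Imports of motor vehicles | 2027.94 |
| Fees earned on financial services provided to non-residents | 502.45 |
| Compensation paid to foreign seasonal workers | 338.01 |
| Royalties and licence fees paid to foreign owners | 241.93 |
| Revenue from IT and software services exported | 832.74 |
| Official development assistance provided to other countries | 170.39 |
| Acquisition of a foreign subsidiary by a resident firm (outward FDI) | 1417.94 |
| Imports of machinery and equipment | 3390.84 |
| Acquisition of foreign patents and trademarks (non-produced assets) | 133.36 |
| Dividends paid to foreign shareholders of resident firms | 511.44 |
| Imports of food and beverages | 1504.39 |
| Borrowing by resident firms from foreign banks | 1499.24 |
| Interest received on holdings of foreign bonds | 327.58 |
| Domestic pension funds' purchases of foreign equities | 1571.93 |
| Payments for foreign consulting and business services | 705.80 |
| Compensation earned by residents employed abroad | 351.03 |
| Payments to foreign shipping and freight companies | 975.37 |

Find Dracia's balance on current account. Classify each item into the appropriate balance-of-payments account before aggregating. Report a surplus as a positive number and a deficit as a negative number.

-7852.31

Goods: -2027.94 - 3390.84 - 1504.39 = -6923.17
Services: -975.37 + 832.74 + 502.45 - 241.93 - 705.80 = -587.91
Primary income: 351.03 - 338.01 - 511.44 + 327.58 = -170.84
Secondary income: -170.39
Current account = (-6923.17) + (-587.91) + (-170.84) + (-170.39) = -7852.31
(Excluded from the current account — financial account: acquisition of a foreign subsidiary by a resident firm (outward FDI) 1417.94, borrowing by resident firms from foreign banks 1499.24, domestic pension funds' purchases of foreign equities 1571.93; capital account: acquisition of foreign patents and trademarks (non-produced assets) 133.36.)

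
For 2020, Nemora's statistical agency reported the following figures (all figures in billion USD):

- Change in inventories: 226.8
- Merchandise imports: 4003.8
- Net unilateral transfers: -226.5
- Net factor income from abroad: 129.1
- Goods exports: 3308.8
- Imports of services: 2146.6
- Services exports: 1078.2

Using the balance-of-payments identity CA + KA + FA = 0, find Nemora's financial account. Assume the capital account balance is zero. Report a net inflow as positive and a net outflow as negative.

1860.8

Goods balance = 3308.8 - 4003.8 = -695.0
Services balance = 1078.2 - 2146.6 = -1068.4
Trade balance (goods + services) = -695.0 + (-1068.4) = -1763.4
Net primary income = 129.1
Net secondary income = -226.5
Current account = -1763.4 + 129.1 + (-226.5) = -1860.8
Financial account = -(-1860.8) = 1860.8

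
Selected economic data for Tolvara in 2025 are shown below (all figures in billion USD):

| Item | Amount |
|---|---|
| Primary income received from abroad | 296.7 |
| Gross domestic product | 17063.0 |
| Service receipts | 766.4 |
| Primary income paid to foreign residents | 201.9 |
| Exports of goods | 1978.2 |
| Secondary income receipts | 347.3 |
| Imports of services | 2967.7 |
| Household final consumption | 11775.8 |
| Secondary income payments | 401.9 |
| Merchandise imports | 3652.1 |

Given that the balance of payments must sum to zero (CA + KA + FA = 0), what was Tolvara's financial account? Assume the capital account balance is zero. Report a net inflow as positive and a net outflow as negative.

3835.0

Goods balance = 1978.2 - 3652.1 = -1673.9
Services balance = 766.4 - 2967.7 = -2201.3
Trade balance (goods + services) = -1673.9 + (-2201.3) = -3875.2
Net primary income = 296.7 - 201.9 = 94.8
Net secondary income = 347.3 - 401.9 = -54.6
Current account = -3875.2 + 94.8 + (-54.6) = -3835.0
Financial account = -(-3835.0) = 3835.0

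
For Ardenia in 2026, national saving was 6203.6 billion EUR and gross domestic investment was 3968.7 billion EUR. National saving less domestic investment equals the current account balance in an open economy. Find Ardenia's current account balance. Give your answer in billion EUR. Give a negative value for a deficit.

2234.9

CA = S - I = 6203.6 - 3968.7 = 2234.9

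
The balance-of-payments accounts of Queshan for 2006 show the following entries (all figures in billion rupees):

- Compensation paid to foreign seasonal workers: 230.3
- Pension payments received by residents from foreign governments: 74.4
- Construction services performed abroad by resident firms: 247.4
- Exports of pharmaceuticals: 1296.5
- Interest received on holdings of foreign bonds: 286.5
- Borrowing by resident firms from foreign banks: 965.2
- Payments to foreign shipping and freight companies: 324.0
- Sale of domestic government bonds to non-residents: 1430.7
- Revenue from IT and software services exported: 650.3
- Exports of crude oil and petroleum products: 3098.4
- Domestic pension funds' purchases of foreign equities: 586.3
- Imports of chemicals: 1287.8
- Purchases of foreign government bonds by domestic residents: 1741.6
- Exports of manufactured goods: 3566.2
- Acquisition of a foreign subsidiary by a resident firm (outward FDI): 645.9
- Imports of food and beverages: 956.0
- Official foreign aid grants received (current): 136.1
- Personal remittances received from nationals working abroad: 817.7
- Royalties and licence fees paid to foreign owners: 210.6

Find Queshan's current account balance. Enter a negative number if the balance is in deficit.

Goods: -1287.8 + 1296.5 + 3098.4 - 956.0 + 3566.2 = 5717.3
Services: -324.0 + 650.3 + 247.4 - 210.6 = 363.1
Primary income: 286.5 - 230.3 = 56.2
Secondary income: 74.4 + 136.1 + 817.7 = 1028.2
Current account = 5717.3 + 363.1 + 56.2 + 1028.2 = 7164.8
(Excluded from the current account — financial account: borrowing by resident firms from foreign banks 965.2, sale of domestic government bonds to non-residents 1430.7, domestic pension funds' purchases of foreign equities 586.3, purchases of foreign government bonds by domestic residents 1741.6, acquisition of a foreign subsidiary by a resident firm (outward FDI) 645.9.)

7164.8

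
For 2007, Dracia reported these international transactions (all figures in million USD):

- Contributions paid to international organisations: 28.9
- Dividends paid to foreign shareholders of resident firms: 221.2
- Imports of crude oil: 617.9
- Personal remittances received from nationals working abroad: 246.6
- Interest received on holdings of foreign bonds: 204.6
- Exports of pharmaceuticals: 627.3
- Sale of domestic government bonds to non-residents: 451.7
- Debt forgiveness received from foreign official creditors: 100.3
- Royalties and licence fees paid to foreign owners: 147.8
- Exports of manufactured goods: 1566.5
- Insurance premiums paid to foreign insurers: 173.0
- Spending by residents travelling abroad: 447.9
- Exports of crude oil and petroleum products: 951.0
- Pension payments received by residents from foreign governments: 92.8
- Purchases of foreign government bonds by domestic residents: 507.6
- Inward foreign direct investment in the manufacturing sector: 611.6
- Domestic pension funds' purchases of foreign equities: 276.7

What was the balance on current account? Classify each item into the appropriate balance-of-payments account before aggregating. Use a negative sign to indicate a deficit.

2052.1

Goods: 951.0 + 1566.5 + 627.3 - 617.9 = 2526.9
Services: -173.0 - 147.8 - 447.9 = -768.7
Primary income: 204.6 - 221.2 = -16.6
Secondary income: -28.9 + 92.8 + 246.6 = 310.5
Current account = 2526.9 + (-768.7) + (-16.6) + 310.5 = 2052.1
(Excluded from the current account — financial account: sale of domestic government bonds to non-residents 451.7, purchases of foreign government bonds by domestic residents 507.6, inward foreign direct investment in the manufacturing sector 611.6, domestic pension funds' purchases of foreign equities 276.7; capital account: debt forgiveness received from foreign official creditors 100.3.)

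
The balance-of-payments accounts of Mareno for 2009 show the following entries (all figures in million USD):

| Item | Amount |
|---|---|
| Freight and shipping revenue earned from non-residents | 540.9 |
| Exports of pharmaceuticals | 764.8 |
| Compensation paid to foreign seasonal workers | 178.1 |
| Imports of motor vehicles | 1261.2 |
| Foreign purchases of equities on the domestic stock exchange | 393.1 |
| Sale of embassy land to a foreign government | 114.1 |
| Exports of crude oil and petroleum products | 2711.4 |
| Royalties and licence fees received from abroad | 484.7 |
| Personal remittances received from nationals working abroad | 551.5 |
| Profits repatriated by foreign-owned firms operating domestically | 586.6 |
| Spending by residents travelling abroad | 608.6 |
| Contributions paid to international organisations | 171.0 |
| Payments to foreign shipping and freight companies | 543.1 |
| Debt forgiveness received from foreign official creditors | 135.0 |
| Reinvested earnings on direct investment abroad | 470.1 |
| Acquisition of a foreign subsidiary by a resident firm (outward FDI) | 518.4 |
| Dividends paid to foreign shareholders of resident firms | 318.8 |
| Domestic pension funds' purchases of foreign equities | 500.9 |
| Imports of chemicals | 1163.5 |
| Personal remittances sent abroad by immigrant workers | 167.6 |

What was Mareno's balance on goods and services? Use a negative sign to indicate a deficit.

Goods: -1163.5 - 1261.2 + 764.8 + 2711.4 = 1051.5
Services: -543.1 + 540.9 - 608.6 + 484.7 = -126.1
Trade balance = 1051.5 + (-126.1) = 925.4
(Excluded from the trade balance — primary income: compensation paid to foreign seasonal workers 178.1, profits repatriated by foreign-owned firms operating domestically 586.6, reinvested earnings on direct investment abroad 470.1, dividends paid to foreign shareholders of resident firms 318.8; financial account: foreign purchases of equities on the domestic stock exchange 393.1, acquisition of a foreign subsidiary by a resident firm (outward FDI) 518.4, domestic pension funds' purchases of foreign equities 500.9; capital account: sale of embassy land to a foreign government 114.1, debt forgiveness received from foreign official creditors 135.0; secondary income: personal remittances received from nationals working abroad 551.5, contributions paid to international organisations 171.0, personal remittances sent abroad by immigrant workers 167.6.)

925.4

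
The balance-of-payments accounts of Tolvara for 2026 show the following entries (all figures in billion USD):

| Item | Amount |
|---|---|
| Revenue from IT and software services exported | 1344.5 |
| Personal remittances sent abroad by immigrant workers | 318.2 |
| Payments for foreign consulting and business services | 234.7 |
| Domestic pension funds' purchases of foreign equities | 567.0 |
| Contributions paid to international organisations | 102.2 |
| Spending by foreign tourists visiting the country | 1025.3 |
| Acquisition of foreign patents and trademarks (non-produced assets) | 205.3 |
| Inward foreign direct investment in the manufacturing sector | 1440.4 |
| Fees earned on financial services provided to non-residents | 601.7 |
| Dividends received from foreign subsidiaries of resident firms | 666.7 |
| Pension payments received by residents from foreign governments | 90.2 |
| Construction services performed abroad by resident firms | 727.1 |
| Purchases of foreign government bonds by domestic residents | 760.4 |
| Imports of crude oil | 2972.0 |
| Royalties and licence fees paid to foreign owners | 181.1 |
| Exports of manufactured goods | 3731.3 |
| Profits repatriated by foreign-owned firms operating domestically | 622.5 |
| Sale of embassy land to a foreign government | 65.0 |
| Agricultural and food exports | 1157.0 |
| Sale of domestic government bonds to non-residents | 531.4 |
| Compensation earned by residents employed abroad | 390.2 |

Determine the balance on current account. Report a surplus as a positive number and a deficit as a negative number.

Goods: 3731.3 - 2972.0 + 1157.0 = 1916.3
Services: -181.1 - 234.7 + 1344.5 + 727.1 + 601.7 + 1025.3 = 3282.8
Primary income: 390.2 + 666.7 - 622.5 = 434.4
Secondary income: 90.2 - 318.2 - 102.2 = -330.2
Current account = 1916.3 + 3282.8 + 434.4 + (-330.2) = 5303.3
(Excluded from the current account — financial account: domestic pension funds' purchases of foreign equities 567.0, inward foreign direct investment in the manufacturing sector 1440.4, purchases of foreign government bonds by domestic residents 760.4, sale of domestic government bonds to non-residents 531.4; capital account: acquisition of foreign patents and trademarks (non-produced assets) 205.3, sale of embassy land to a foreign government 65.0.)

5303.3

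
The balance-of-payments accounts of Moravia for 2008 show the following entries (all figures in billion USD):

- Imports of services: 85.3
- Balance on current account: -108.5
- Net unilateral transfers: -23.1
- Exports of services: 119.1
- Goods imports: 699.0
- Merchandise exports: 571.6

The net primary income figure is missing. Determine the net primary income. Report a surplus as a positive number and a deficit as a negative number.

8.2

Current account = goods balance + services balance + net primary income + net secondary income
Sum of the known components = -116.7
Net primary income = CA - (known components) = -108.5 - (-116.7) = 8.2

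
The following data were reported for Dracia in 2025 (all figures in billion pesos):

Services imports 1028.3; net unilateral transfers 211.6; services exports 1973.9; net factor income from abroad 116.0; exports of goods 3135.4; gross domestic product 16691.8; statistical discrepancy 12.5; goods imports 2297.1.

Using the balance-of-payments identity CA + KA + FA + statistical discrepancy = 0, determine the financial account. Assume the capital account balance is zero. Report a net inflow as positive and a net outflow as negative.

Goods balance = 3135.4 - 2297.1 = 838.3
Services balance = 1973.9 - 1028.3 = 945.6
Trade balance (goods + services) = 838.3 + 945.6 = 1783.9
Net primary income = 116.0
Net secondary income = 211.6
Current account = 1783.9 + 116.0 + 211.6 = 2111.5
Financial account = -(2111.5 + 12.5) = -2124.0

-2124.0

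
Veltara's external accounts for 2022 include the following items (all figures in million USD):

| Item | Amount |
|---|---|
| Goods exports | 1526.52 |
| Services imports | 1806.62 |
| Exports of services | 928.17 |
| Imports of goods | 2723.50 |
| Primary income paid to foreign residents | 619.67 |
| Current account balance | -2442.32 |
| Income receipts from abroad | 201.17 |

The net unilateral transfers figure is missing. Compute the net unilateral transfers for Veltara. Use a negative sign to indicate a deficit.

51.61

Current account = goods balance + services balance + net primary income + net secondary income
Sum of the known components = -2493.93
Net unilateral transfers = CA - (known components) = -2442.32 - (-2493.93) = 51.61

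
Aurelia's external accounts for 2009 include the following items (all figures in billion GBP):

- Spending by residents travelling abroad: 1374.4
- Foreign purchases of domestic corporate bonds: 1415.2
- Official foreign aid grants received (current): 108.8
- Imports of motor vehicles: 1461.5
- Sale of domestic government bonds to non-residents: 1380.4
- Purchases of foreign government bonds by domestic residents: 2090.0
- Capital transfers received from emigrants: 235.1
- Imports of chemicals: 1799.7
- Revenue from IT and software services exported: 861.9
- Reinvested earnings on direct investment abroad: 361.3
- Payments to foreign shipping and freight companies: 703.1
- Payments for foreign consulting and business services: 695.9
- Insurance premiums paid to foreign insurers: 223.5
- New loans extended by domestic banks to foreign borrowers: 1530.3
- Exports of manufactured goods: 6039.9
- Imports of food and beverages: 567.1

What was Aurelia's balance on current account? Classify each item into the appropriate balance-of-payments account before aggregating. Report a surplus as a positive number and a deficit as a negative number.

Goods: -567.1 - 1461.5 + 6039.9 - 1799.7 = 2211.6
Services: -1374.4 - 695.9 - 223.5 - 703.1 + 861.9 = -2135.0
Primary income: 361.3
Secondary income: 108.8
Current account = 2211.6 + (-2135.0) + 361.3 + 108.8 = 546.7
(Excluded from the current account — financial account: foreign purchases of domestic corporate bonds 1415.2, sale of domestic government bonds to non-residents 1380.4, purchases of foreign government bonds by domestic residents 2090.0, new loans extended by domestic banks to foreign borrowers 1530.3; capital account: capital transfers received from emigrants 235.1.)

546.7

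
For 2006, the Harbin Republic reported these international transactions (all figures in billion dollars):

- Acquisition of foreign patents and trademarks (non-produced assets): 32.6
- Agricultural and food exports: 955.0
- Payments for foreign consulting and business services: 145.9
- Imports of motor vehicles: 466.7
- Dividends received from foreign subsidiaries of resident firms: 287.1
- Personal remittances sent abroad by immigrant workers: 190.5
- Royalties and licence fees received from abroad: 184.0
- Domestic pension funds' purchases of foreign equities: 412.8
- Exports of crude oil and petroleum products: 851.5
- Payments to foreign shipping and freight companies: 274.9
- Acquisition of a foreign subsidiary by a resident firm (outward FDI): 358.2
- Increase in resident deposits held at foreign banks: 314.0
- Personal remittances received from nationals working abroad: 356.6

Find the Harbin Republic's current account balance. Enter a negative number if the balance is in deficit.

Goods: -466.7 + 955.0 + 851.5 = 1339.8
Services: -274.9 - 145.9 + 184.0 = -236.8
Primary income: 287.1
Secondary income: -190.5 + 356.6 = 166.1
Current account = 1339.8 + (-236.8) + 287.1 + 166.1 = 1556.2
(Excluded from the current account — capital account: acquisition of foreign patents and trademarks (non-produced assets) 32.6; financial account: domestic pension funds' purchases of foreign equities 412.8, acquisition of a foreign subsidiary by a resident firm (outward FDI) 358.2, increase in resident deposits held at foreign banks 314.0.)

1556.2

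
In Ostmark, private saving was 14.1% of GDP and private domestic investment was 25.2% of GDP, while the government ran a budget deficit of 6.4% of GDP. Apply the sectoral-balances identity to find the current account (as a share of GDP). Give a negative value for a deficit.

By the sectoral-balances identity, CA = (S_private - I) + (T - G).
Private balance = 14.1 - 25.2 = -11.1
Government balance (T - G) = -6.4
CA = -11.1 + (-6.4) = -17.5

-17.5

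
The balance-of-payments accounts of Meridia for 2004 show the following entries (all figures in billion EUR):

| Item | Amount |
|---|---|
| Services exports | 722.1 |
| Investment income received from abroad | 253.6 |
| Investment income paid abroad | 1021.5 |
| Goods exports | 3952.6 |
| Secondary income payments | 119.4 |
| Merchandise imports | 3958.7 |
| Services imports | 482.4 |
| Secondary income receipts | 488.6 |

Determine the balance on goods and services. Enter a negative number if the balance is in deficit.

233.6

Goods balance = 3952.6 - 3958.7 = -6.1
Services balance = 722.1 - 482.4 = 239.7
Trade balance (goods + services) = -6.1 + 239.7 = 233.6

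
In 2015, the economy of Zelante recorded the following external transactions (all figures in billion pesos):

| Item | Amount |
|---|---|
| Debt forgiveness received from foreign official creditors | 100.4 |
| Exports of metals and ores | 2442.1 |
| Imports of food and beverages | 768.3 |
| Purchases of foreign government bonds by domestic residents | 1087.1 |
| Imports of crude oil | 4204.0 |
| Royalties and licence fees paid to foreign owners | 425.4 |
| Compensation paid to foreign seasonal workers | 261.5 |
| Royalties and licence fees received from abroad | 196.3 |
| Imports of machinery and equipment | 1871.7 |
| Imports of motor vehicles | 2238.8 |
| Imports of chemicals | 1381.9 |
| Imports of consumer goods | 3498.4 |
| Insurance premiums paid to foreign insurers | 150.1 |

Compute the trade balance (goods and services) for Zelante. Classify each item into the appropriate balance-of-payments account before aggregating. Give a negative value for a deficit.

Goods: 2442.1 - 3498.4 - 1381.9 - 2238.8 - 768.3 - 4204.0 - 1871.7 = -11521.0
Services: -425.4 - 150.1 + 196.3 = -379.2
Trade balance = -11521.0 + (-379.2) = -11900.2
(Excluded from the trade balance — capital account: debt forgiveness received from foreign official creditors 100.4; financial account: purchases of foreign government bonds by domestic residents 1087.1; primary income: compensation paid to foreign seasonal workers 261.5.)

-11900.2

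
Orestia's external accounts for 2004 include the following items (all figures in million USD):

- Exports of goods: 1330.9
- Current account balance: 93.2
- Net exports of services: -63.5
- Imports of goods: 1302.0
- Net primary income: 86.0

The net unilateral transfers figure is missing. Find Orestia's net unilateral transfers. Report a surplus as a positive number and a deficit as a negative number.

Current account = goods balance + services balance + net primary income + net secondary income
Sum of the known components = 51.4
Net unilateral transfers = CA - (known components) = 93.2 - 51.4 = 41.8

41.8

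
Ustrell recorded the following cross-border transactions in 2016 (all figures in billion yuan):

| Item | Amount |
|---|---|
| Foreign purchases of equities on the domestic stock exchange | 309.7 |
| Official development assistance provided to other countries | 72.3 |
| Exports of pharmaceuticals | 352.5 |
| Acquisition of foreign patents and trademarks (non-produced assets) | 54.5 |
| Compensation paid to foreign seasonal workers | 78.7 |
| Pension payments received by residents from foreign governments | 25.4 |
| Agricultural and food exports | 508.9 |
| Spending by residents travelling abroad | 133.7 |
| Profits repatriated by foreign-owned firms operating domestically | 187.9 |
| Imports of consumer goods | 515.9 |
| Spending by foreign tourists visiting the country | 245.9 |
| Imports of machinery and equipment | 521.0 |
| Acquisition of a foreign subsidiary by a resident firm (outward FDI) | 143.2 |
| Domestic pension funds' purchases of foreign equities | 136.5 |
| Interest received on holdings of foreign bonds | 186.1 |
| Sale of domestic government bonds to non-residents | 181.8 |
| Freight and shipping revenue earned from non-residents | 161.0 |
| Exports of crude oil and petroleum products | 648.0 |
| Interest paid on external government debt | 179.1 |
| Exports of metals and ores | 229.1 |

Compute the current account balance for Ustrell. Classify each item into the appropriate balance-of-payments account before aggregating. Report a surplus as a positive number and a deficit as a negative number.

Goods: 229.1 - 515.9 + 352.5 - 521.0 + 648.0 + 508.9 = 701.6
Services: 245.9 - 133.7 + 161.0 = 273.2
Primary income: 186.1 - 187.9 - 179.1 - 78.7 = -259.6
Secondary income: -72.3 + 25.4 = -46.9
Current account = 701.6 + 273.2 + (-259.6) + (-46.9) = 668.3
(Excluded from the current account — financial account: foreign purchases of equities on the domestic stock exchange 309.7, acquisition of a foreign subsidiary by a resident firm (outward FDI) 143.2, domestic pension funds' purchases of foreign equities 136.5, sale of domestic government bonds to non-residents 181.8; capital account: acquisition of foreign patents and trademarks (non-produced assets) 54.5.)

668.3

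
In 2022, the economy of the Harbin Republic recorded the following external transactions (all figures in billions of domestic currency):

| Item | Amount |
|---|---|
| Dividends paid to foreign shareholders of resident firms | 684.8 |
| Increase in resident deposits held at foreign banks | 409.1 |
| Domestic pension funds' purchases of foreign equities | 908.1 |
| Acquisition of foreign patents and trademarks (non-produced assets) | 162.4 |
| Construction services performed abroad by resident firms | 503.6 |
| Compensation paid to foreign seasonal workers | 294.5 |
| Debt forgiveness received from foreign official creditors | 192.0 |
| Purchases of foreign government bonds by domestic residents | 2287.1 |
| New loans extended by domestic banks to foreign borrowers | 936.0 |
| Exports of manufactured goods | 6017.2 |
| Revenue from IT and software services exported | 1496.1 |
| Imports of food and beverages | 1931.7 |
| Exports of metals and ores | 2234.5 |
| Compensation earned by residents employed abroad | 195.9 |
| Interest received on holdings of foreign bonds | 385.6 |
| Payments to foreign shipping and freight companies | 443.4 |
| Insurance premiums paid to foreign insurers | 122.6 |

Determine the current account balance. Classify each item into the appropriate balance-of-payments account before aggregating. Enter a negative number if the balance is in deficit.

Goods: -1931.7 + 2234.5 + 6017.2 = 6320.0
Services: 503.6 + 1496.1 - 122.6 - 443.4 = 1433.7
Primary income: 195.9 - 684.8 - 294.5 + 385.6 = -397.8
Current account = 6320.0 + 1433.7 + (-397.8) = 7355.9
(Excluded from the current account — financial account: increase in resident deposits held at foreign banks 409.1, domestic pension funds' purchases of foreign equities 908.1, purchases of foreign government bonds by domestic residents 2287.1, new loans extended by domestic banks to foreign borrowers 936.0; capital account: acquisition of foreign patents and trademarks (non-produced assets) 162.4, debt forgiveness received from foreign official creditors 192.0.)

7355.9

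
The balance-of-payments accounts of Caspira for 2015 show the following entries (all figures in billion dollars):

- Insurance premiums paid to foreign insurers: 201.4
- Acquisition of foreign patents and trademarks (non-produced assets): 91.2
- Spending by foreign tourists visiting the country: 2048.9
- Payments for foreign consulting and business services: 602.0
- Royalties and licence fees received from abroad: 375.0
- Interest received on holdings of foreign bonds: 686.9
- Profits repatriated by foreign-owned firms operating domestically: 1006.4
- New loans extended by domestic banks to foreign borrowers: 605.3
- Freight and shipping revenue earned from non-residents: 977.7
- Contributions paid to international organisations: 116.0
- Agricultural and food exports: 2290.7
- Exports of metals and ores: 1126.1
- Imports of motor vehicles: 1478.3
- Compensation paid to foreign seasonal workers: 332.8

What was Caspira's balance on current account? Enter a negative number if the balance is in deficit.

Goods: 1126.1 - 1478.3 + 2290.7 = 1938.5
Services: 2048.9 - 201.4 + 375.0 + 977.7 - 602.0 = 2598.2
Primary income: -1006.4 + 686.9 - 332.8 = -652.3
Secondary income: -116.0
Current account = 1938.5 + 2598.2 + (-652.3) + (-116.0) = 3768.4
(Excluded from the current account — capital account: acquisition of foreign patents and trademarks (non-produced assets) 91.2; financial account: new loans extended by domestic banks to foreign borrowers 605.3.)

3768.4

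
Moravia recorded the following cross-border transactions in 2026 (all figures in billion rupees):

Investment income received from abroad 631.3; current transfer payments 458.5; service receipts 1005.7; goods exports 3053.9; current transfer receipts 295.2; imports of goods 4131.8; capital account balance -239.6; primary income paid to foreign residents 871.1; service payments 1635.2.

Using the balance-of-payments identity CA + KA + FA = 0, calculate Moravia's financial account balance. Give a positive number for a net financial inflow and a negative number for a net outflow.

Goods balance = 3053.9 - 4131.8 = -1077.9
Services balance = 1005.7 - 1635.2 = -629.5
Trade balance (goods + services) = -1077.9 + (-629.5) = -1707.4
Net primary income = 631.3 - 871.1 = -239.8
Net secondary income = 295.2 - 458.5 = -163.3
Current account = -1707.4 + (-239.8) + (-163.3) = -2110.5
Financial account = -(-2110.5 + (-239.6)) = 2350.1

2350.1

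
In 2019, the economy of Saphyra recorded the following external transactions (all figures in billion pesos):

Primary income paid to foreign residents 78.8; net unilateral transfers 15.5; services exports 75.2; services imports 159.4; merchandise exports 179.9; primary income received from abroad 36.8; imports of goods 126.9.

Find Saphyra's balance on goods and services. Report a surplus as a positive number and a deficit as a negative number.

Goods balance = 179.9 - 126.9 = 53.0
Services balance = 75.2 - 159.4 = -84.2
Trade balance (goods + services) = 53.0 + (-84.2) = -31.2

-31.2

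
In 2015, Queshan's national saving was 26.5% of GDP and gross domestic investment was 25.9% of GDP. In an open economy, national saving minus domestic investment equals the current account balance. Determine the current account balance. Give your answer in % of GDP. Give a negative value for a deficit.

0.6

CA = S - I = 26.5 - 25.9 = 0.6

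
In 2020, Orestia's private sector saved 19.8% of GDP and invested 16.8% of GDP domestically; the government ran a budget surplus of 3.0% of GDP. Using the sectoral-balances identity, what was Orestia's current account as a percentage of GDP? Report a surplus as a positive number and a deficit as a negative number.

By the sectoral-balances identity, CA = (S_private - I) + (T - G).
Private balance = 19.8 - 16.8 = 3.0
Government balance (T - G) = 3.0
CA = 3.0 + 3.0 = 6.0

6.0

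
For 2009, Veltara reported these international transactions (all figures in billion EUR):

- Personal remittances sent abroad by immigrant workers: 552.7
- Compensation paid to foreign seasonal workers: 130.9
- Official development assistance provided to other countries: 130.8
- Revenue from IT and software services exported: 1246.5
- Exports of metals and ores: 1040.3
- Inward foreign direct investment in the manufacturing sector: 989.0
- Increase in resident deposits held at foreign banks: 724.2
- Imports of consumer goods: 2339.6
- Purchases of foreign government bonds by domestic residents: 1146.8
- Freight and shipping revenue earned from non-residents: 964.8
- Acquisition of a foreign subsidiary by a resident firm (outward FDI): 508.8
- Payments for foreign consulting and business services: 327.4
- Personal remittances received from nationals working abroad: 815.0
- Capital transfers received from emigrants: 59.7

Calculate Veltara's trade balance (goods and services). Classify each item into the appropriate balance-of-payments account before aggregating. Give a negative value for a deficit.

584.6

Goods: -2339.6 + 1040.3 = -1299.3
Services: 964.8 - 327.4 + 1246.5 = 1883.9
Trade balance = -1299.3 + 1883.9 = 584.6
(Excluded from the trade balance — secondary income: personal remittances sent abroad by immigrant workers 552.7, official development assistance provided to other countries 130.8, personal remittances received from nationals working abroad 815.0; primary income: compensation paid to foreign seasonal workers 130.9; financial account: inward foreign direct investment in the manufacturing sector 989.0, increase in resident deposits held at foreign banks 724.2, purchases of foreign government bonds by domestic residents 1146.8, acquisition of a foreign subsidiary by a resident firm (outward FDI) 508.8; capital account: capital transfers received from emigrants 59.7.)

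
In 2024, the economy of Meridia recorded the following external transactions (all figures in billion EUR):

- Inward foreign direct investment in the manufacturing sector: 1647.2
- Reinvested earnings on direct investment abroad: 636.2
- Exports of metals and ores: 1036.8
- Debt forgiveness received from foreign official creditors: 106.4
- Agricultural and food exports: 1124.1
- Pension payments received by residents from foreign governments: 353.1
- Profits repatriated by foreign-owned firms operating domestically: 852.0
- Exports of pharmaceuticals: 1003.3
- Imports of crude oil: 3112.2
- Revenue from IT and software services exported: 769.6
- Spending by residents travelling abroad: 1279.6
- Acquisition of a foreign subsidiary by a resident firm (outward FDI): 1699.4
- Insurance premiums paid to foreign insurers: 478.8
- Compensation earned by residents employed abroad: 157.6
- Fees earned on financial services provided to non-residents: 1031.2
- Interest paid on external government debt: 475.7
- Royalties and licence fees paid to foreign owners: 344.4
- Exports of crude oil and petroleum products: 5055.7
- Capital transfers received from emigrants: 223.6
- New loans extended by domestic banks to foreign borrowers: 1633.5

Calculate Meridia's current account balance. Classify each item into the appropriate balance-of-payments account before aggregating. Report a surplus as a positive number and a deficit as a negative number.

4624.9

Goods: 1003.3 - 3112.2 + 1124.1 + 1036.8 + 5055.7 = 5107.7
Services: -1279.6 + 1031.2 + 769.6 - 344.4 - 478.8 = -302.0
Primary income: 636.2 - 475.7 - 852.0 + 157.6 = -533.9
Secondary income: 353.1
Current account = 5107.7 + (-302.0) + (-533.9) + 353.1 = 4624.9
(Excluded from the current account — financial account: inward foreign direct investment in the manufacturing sector 1647.2, acquisition of a foreign subsidiary by a resident firm (outward FDI) 1699.4, new loans extended by domestic banks to foreign borrowers 1633.5; capital account: debt forgiveness received from foreign official creditors 106.4, capital transfers received from emigrants 223.6.)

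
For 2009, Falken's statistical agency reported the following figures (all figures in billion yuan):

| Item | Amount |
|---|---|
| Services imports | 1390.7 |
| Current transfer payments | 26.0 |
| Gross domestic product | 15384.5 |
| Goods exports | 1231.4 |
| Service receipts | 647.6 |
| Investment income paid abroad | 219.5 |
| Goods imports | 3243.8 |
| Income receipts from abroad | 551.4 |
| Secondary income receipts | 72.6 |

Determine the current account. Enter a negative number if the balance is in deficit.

-2377.0

Goods balance = 1231.4 - 3243.8 = -2012.4
Services balance = 647.6 - 1390.7 = -743.1
Trade balance (goods + services) = -2012.4 + (-743.1) = -2755.5
Net primary income = 551.4 - 219.5 = 331.9
Net secondary income = 72.6 - 26.0 = 46.6
Current account = -2755.5 + 331.9 + 46.6 = -2377.0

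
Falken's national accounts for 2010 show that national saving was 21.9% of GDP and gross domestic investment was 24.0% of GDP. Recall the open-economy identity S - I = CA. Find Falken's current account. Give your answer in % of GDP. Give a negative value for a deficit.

-2.1

CA = S - I = 21.9 - 24.0 = -2.1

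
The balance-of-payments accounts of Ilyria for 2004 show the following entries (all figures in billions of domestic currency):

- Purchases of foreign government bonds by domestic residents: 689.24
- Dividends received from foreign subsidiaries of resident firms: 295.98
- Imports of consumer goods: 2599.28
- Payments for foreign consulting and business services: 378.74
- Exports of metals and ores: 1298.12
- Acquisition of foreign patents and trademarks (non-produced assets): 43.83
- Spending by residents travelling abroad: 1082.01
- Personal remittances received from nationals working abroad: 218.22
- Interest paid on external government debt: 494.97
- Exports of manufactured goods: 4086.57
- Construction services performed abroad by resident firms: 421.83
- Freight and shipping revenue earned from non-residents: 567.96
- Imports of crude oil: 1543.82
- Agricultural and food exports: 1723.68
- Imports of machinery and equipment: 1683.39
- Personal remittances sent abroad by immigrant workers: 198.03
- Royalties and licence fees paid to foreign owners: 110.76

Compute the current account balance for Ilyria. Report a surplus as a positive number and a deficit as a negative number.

521.36

Goods: 4086.57 - 1683.39 - 1543.82 + 1298.12 + 1723.68 - 2599.28 = 1281.88
Services: 567.96 - 110.76 + 421.83 - 378.74 - 1082.01 = -581.72
Primary income: -494.97 + 295.98 = -198.99
Secondary income: -198.03 + 218.22 = 20.19
Current account = 1281.88 + (-581.72) + (-198.99) + 20.19 = 521.36
(Excluded from the current account — financial account: purchases of foreign government bonds by domestic residents 689.24; capital account: acquisition of foreign patents and trademarks (non-produced assets) 43.83.)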